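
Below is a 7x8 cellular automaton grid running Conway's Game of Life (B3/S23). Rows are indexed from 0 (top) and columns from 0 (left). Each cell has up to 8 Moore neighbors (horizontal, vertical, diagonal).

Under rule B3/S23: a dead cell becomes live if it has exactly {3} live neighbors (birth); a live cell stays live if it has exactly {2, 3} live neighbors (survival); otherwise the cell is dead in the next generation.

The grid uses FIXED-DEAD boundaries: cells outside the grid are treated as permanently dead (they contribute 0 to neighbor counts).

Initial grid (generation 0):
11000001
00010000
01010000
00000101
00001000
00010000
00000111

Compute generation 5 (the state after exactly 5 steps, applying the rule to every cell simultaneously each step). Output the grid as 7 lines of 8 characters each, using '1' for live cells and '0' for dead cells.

Simulating step by step:
Generation 0 (given above): 13 live cells
Generation 1: 10 live cells
00000000
11000000
00101000
00001000
00001000
00001110
00000010
Generation 2: 10 live cells
00000000
01000000
01010000
00001100
00011000
00001010
00000010
Generation 3: 9 live cells
00000000
00100000
00101000
00100100
00010000
00011000
00000100
Generation 4: 10 live cells
00000000
00010000
01100000
00101000
00110000
00011000
00001000
Generation 5: 8 live cells
(generation 5 grid is the final answer)

Answer: 00000000
00100000
01100000
00000000
00100000
00101000
00011000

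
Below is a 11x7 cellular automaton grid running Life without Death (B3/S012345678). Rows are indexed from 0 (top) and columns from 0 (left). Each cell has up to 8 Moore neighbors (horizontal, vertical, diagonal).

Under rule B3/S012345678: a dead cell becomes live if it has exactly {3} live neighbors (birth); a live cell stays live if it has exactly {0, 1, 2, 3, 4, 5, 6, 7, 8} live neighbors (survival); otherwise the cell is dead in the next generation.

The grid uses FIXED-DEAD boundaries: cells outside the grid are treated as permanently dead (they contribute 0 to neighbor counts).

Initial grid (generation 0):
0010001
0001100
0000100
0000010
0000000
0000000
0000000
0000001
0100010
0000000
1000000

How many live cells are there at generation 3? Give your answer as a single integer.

Answer: 18

Derivation:
Simulating step by step:
Generation 0 (given above): 10 live cells
Generation 1: 14 live cells
0011001
0001110
0001110
0000010
0000000
0000000
0000000
0000001
0100010
0000000
1000000
Generation 2: 17 live cells
0011011
0001111
0001111
0000010
0000000
0000000
0000000
0000001
0100010
0000000
1000000
Generation 3: 18 live cells
0011011
0001111
0001111
0000011
0000000
0000000
0000000
0000001
0100010
0000000
1000000
Population at generation 3: 18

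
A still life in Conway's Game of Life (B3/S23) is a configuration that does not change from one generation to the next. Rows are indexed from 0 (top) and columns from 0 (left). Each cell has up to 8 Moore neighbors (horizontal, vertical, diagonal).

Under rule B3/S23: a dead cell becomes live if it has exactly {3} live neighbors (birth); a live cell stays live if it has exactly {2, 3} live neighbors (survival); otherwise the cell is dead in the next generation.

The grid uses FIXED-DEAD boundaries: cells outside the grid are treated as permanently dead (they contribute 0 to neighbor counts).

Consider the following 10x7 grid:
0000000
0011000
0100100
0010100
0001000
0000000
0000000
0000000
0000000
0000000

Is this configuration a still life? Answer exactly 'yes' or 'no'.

Compute generation 1 and compare to generation 0 (given above):
Generation 1:
0000000
0011000
0100100
0010100
0001000
0000000
0000000
0000000
0000000
0000000
The grids are IDENTICAL -> still life.

Answer: yes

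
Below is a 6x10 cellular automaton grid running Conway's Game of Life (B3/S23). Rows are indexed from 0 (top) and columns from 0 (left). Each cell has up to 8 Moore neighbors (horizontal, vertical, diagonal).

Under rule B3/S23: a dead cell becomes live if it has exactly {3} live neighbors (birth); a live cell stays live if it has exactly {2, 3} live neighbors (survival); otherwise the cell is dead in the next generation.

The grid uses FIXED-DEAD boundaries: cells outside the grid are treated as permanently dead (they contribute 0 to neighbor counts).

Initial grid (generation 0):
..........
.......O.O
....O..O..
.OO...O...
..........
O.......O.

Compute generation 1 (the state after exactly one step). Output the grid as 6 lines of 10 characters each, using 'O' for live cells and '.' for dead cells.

Simulating step by step:
Generation 0 (given above): 9 live cells
Generation 1: 5 live cells
(generation 1 grid is the final answer)

Answer: ..........
........O.
......OOO.
..........
.O........
..........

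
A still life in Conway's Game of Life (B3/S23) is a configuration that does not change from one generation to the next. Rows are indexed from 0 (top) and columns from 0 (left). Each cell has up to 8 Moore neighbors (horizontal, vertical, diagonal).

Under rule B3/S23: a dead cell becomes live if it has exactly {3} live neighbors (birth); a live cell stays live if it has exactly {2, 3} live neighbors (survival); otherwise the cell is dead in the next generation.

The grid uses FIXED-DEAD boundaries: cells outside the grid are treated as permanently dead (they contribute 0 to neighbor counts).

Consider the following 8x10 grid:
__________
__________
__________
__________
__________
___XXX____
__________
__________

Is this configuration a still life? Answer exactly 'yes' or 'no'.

Answer: no

Derivation:
Compute generation 1 and compare to generation 0 (given above):
Generation 1:
__________
__________
__________
__________
____X_____
____X_____
____X_____
__________
Cell (4,4) differs: gen0=0 vs gen1=1 -> NOT a still life.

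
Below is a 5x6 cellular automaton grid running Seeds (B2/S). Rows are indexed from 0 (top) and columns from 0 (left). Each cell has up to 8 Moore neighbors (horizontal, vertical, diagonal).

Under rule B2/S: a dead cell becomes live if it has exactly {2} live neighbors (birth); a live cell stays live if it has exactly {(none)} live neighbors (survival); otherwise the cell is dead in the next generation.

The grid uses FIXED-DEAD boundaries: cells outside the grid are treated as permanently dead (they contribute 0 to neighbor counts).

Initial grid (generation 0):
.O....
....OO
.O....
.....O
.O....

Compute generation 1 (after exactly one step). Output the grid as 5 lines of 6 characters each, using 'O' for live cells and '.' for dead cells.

Simulating step by step:
Generation 0 (given above): 6 live cells
Generation 1: 8 live cells
(generation 1 grid is the final answer)

Answer: ....OO
OOO...
......
OOO...
......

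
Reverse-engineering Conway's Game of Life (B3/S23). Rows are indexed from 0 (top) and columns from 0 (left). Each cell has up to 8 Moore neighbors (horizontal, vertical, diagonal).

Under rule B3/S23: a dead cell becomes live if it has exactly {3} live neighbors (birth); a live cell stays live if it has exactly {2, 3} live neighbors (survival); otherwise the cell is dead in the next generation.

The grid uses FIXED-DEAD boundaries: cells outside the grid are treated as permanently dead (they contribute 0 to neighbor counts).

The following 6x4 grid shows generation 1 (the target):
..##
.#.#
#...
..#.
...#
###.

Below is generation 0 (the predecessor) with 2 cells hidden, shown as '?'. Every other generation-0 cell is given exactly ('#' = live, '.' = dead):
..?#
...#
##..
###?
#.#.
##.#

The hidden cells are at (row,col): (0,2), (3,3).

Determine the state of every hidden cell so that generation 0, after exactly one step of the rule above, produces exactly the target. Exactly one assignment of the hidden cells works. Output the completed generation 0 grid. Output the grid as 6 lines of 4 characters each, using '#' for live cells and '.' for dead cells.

Answer: ..##
...#
##..
###.
#.#.
##.#

Derivation:
Hidden generation-0 cells (in order): (0,2), (3,3).
A hidden cell only influences target cells in its own 3x3 neighborhood. Try each of the 2^2 = 4 assignments, step the completed generation 0 forward once under B3/S23, and compare with the target:
  (0,2)=. (3,3)=. -> step gives (0,2)='.' but target has '#' -> reject
  (0,2)=. (3,3)=# -> step gives (0,2)='.' but target has '#' -> reject
  (0,2)=# (3,3)=. -> step reproduces the target at every cell -> ACCEPT
  (0,2)=# (3,3)=# -> step gives (2,3)='#' but target has '.' -> reject
Unique solution: (0,2)=live, (3,3)=dead.
Check: live-neighbor counts of every cell in the completed generation 0:
0122
2342
3442
4632
4743
2331
Applying B3/S23 to generation 0 with these counts gives:
..##
.#.#
#...
..#.
...#
###.
which matches the target exactly.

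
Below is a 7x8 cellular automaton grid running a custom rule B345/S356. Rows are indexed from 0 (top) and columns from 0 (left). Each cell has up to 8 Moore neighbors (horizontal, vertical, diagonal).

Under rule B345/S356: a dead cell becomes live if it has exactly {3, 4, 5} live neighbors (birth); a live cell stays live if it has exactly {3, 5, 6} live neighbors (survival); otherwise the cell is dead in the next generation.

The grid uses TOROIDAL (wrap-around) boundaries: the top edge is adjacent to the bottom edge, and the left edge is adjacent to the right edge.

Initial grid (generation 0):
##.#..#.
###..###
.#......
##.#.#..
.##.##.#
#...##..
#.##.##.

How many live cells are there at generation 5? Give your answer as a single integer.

Answer: 43

Derivation:
Simulating step by step:
Generation 0 (given above): 28 live cells
Generation 1: 38 live cells
##.####.
##....#.
.##.####
..#.#.#.
#.###.#.
########
#####.##
Generation 2: 24 live cells
##...#..
#####.#.
#.##.#..
##.....#
#.#.#...
#...###.
......#.
Generation 3: 35 live cells
#.######
.##..#.#
#.#.#.##
.####..#
.#.#.###
.#.#...#
##..####
Generation 4: 31 live cells
#...##.#
.#..##.#
#.#.##..
..##.#.#
.#..#..#
.##.##.#
#.######
Generation 5: 43 live cells
######.#
##.#####
#####.##
###.###.
####.##.
....##..
########
Population at generation 5: 43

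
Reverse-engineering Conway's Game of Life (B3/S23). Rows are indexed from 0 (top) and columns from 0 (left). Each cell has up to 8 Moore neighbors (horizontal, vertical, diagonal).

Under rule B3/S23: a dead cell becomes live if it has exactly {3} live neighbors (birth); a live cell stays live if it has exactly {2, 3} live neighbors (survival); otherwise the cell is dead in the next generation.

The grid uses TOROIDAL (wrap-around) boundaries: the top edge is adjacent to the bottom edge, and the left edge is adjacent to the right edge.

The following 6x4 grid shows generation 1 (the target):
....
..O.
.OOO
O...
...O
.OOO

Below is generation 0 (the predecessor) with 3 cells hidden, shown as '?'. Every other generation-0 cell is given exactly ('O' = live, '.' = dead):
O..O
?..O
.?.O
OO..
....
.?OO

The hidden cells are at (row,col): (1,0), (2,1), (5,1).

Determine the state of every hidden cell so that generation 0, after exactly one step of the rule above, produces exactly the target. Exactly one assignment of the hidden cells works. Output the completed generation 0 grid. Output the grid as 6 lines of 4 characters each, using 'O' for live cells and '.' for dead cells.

Hidden generation-0 cells (in order): (1,0), (2,1), (5,1).
A hidden cell only influences target cells in its own 3x3 neighborhood. Try each of the 2^3 = 8 assignments, step the completed generation 0 forward once under B3/S23, and compare with the target:
  (1,0)=. (2,1)=. (5,1)=. -> step gives (0,0)='O' but target has '.' -> reject
  (1,0)=. (2,1)=. (5,1)=O -> step gives (0,1)='O' but target has '.' -> reject
  (1,0)=. (2,1)=O (5,1)=. -> step gives (0,0)='O' but target has '.' -> reject
  (1,0)=. (2,1)=O (5,1)=O -> step gives (0,1)='O' but target has '.' -> reject
  (1,0)=O (2,1)=. (5,1)=. -> step gives (0,1)='O' but target has '.' -> reject
  (1,0)=O (2,1)=. (5,1)=O -> step reproduces the target at every cell -> ACCEPT
  (1,0)=O (2,1)=O (5,1)=. -> step gives (0,1)='O' but target has '.' -> reject
  (1,0)=O (2,1)=O (5,1)=O -> step gives (1,1)='O' but target has '.' -> reject
Unique solution: (1,0)=live, (2,1)=dead, (5,1)=live.
Check: live-neighbor counts of every cell in the completed generation 0:
5455
4234
5333
2122
4443
4233
Applying B3/S23 to generation 0 with these counts gives:
....
..O.
.OOO
O...
...O
.OOO
which matches the target exactly.

Answer: O..O
O..O
...O
OO..
....
.OOO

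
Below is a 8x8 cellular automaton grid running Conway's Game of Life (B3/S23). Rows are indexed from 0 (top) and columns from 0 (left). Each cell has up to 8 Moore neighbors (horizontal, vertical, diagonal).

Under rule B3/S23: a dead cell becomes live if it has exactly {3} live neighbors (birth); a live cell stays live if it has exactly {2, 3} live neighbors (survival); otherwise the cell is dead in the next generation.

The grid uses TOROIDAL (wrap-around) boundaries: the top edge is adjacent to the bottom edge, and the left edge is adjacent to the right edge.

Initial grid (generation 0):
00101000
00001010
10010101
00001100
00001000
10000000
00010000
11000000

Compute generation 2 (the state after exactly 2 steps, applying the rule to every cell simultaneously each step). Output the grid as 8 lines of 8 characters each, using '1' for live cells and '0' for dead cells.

Simulating step by step:
Generation 0 (given above): 15 live cells
Generation 1: 18 live cells
01010100
00001011
00010001
00010110
00001100
00000000
11000000
01110000
Generation 2: 24 live cells
(generation 2 grid is the final answer)

Answer: 11010110
10111111
00010001
00010110
00001110
00000000
11000000
00011000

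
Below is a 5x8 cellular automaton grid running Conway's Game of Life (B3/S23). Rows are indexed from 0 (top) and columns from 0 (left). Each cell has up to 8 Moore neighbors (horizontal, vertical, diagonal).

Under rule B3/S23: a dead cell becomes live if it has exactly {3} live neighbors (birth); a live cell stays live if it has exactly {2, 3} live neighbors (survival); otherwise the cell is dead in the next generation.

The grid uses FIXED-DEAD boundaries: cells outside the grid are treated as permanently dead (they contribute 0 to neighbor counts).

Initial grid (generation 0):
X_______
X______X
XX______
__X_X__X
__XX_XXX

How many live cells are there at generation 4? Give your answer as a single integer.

Simulating step by step:
Generation 0 (given above): 13 live cells
Generation 1: 13 live cells
________
X_______
XX______
__X_XX_X
__XXXXXX
Generation 2: 8 live cells
________
XX______
XX______
__X____X
__X____X
Generation 3: 5 live cells
________
XX______
X_X_____
__X_____
________
Generation 4: 5 live cells
________
XX______
X_X_____
_X______
________
Population at generation 4: 5

Answer: 5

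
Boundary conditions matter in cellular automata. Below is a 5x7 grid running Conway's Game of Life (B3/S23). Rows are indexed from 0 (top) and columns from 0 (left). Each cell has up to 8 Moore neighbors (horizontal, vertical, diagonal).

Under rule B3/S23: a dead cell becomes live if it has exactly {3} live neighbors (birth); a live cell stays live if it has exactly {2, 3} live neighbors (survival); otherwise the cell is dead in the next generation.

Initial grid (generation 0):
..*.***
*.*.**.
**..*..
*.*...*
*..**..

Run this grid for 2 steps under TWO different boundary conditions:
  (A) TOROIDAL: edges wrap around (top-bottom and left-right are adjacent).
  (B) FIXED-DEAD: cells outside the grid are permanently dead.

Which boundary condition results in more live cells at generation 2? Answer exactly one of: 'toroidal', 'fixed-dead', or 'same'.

Answer: fixed-dead

Derivation:
Under TOROIDAL boundary, generation 2:
*.*...*
..*....
..*.*.*
..*.*.*
*.*.*..
Population = 13

Under FIXED-DEAD boundary, generation 2:
.*...*.
*.*....
*.*.*..
*.*.**.
.****..
Population = 15

Comparison: toroidal=13, fixed-dead=15 -> fixed-dead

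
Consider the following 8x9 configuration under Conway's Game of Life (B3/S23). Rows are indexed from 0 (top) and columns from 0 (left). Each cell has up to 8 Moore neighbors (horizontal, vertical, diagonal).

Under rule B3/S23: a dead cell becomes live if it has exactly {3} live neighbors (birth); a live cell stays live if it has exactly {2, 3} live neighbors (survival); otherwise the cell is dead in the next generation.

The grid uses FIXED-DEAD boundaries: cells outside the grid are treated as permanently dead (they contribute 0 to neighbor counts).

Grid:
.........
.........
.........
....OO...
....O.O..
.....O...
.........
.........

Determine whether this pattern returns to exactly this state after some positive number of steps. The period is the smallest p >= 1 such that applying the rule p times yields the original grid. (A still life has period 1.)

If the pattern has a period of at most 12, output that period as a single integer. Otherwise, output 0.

Simulating and comparing each generation to the original:
Gen 0 (original, given above): 5 live cells
Gen 1: 5 live cells, MATCHES original -> period = 1

Answer: 1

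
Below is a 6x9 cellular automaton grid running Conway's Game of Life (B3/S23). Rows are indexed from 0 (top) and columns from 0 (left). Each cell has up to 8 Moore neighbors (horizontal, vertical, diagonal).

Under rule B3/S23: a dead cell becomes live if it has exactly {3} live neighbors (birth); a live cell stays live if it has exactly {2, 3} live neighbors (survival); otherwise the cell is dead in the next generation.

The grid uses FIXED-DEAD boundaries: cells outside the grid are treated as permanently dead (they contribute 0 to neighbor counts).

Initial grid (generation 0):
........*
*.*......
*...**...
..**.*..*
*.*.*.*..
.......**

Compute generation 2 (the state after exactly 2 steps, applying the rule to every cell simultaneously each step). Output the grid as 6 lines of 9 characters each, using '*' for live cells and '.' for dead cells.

Answer: .........
.........
.***.*...
..*...**.
.***.**..
.....***.

Derivation:
Simulating step by step:
Generation 0 (given above): 16 live cells
Generation 1: 13 live cells
.........
.*.......
..*.**...
..*...*..
.**.***.*
.......*.
Generation 2: 15 live cells
(generation 2 grid is the final answer)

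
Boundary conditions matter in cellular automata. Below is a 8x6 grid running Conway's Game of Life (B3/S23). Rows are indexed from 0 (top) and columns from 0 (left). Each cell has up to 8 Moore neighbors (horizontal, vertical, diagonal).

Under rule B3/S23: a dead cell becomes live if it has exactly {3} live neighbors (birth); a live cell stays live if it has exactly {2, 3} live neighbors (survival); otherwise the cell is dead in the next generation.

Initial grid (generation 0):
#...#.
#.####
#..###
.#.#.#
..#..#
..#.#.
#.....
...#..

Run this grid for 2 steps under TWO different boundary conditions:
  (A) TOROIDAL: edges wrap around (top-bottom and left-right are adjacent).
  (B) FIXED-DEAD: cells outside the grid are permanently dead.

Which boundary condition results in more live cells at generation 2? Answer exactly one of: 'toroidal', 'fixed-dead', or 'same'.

Under TOROIDAL boundary, generation 2:
###...
..#...
..#...
.#....
...#.#
.#.#.#
#.#...
###...
Population = 16

Under FIXED-DEAD boundary, generation 2:
.#....
#.....
#.#...
##..#.
##.#..
.#.##.
..#...
......
Population = 14

Comparison: toroidal=16, fixed-dead=14 -> toroidal

Answer: toroidal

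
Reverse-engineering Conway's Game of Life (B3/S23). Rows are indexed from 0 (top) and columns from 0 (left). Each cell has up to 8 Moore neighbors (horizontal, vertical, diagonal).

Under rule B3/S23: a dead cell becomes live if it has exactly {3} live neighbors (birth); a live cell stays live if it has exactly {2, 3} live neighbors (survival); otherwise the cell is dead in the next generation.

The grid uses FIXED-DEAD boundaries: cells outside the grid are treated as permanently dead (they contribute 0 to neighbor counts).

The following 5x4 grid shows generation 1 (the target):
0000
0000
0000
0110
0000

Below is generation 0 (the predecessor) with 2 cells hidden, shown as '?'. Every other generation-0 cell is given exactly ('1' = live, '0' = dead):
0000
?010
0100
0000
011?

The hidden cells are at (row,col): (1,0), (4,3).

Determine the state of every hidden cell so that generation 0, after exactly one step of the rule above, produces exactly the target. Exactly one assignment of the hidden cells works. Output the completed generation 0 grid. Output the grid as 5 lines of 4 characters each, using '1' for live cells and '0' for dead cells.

Answer: 0000
0010
0100
0000
0110

Derivation:
Hidden generation-0 cells (in order): (1,0), (4,3).
A hidden cell only influences target cells in its own 3x3 neighborhood. Try each of the 2^2 = 4 assignments, step the completed generation 0 forward once under B3/S23, and compare with the target:
  (1,0)=0 (4,3)=0 -> step reproduces the target at every cell -> ACCEPT
  (1,0)=0 (4,3)=1 -> step gives (3,2)='0' but target has '1' -> reject
  (1,0)=1 (4,3)=0 -> step gives (1,1)='1' but target has '0' -> reject
  (1,0)=1 (4,3)=1 -> step gives (1,1)='1' but target has '0' -> reject
Unique solution: (1,0)=dead, (4,3)=dead.
Check: live-neighbor counts of every cell in the completed generation 0:
0111
1211
1121
2331
1111
Applying B3/S23 to generation 0 with these counts gives:
0000
0000
0000
0110
0000
which matches the target exactly.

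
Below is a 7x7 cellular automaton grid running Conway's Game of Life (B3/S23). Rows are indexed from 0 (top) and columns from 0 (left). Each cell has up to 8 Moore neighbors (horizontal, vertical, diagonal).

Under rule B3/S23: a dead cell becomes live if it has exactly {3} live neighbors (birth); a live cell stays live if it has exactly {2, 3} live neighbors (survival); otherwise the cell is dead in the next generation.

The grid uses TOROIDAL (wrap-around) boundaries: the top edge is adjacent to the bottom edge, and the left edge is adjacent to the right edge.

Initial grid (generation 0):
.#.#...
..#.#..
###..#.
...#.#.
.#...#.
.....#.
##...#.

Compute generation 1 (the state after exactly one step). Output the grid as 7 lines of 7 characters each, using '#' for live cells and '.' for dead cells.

Simulating step by step:
Generation 0 (given above): 16 live cells
Generation 1: 23 live cells
(generation 1 grid is the final answer)

Answer: ##.##..
#...#..
.##..##
#....#.
.....##
##..##.
###.#.#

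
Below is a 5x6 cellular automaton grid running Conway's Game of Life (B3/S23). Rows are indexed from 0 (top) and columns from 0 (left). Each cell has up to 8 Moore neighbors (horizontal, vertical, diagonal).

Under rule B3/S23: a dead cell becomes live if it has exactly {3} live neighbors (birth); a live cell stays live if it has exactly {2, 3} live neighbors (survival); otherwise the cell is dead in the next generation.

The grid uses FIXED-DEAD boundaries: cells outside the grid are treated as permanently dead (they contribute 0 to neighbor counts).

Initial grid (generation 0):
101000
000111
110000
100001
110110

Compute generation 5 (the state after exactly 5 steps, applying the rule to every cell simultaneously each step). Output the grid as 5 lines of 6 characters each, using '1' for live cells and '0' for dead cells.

Simulating step by step:
Generation 0 (given above): 13 live cells
Generation 1: 14 live cells
000110
101110
110001
001010
110010
Generation 2: 13 live cells
001010
101001
100001
001111
010100
Generation 3: 12 live cells
010100
000111
001001
011101
000100
Generation 4: 10 live cells
001100
000101
010001
010100
000110
Generation 5: 8 live cells
(generation 5 grid is the final answer)

Answer: 001110
000100
000000
000100
001110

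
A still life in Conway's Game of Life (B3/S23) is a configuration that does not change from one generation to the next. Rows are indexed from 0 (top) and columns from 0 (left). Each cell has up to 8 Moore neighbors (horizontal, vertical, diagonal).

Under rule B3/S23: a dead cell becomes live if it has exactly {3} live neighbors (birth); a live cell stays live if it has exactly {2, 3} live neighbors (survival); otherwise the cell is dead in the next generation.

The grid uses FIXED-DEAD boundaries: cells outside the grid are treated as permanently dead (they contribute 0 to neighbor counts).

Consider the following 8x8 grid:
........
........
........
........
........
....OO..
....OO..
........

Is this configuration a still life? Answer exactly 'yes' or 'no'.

Answer: yes

Derivation:
Compute generation 1 and compare to generation 0 (given above):
Generation 1:
........
........
........
........
........
....OO..
....OO..
........
The grids are IDENTICAL -> still life.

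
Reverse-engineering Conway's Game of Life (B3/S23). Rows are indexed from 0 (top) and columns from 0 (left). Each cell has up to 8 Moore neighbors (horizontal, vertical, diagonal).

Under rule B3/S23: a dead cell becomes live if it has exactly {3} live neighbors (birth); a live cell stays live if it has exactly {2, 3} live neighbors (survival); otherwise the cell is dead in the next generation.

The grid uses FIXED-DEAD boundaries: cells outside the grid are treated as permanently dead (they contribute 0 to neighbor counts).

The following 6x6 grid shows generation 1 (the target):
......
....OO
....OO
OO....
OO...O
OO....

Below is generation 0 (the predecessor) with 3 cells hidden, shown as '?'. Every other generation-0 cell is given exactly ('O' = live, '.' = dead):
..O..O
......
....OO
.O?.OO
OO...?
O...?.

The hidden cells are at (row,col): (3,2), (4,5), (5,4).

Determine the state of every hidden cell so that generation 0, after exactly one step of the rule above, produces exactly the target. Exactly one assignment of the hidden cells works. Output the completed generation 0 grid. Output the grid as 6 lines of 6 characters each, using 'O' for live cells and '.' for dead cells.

Answer: ..O..O
......
....OO
.O..OO
OO...O
O...O.

Derivation:
Hidden generation-0 cells (in order): (3,2), (4,5), (5,4).
A hidden cell only influences target cells in its own 3x3 neighborhood. Try each of the 2^3 = 8 assignments, step the completed generation 0 forward once under B3/S23, and compare with the target:
  (3,2)=. (4,5)=. (5,4)=. -> step gives (3,4)='O' but target has '.' -> reject
  (3,2)=. (4,5)=. (5,4)=O -> step gives (3,4)='O' but target has '.' -> reject
  (3,2)=. (4,5)=O (5,4)=. -> step gives (4,4)='O' but target has '.' -> reject
  (3,2)=. (4,5)=O (5,4)=O -> step reproduces the target at every cell -> ACCEPT
  (3,2)=O (4,5)=. (5,4)=. -> step gives (2,3)='O' but target has '.' -> reject
  (3,2)=O (4,5)=. (5,4)=O -> step gives (2,3)='O' but target has '.' -> reject
  (3,2)=O (4,5)=O (5,4)=. -> step gives (2,3)='O' but target has '.' -> reject
  (3,2)=O (4,5)=O (5,4)=O -> step gives (2,3)='O' but target has '.' -> reject
Unique solution: (3,2)=dead, (4,5)=live, (5,4)=live.
Check: live-neighbor counts of every cell in the completed generation 0:
010110
011233
111233
322244
332243
231112
Applying B3/S23 to generation 0 with these counts gives:
......
....OO
....OO
OO....
OO...O
OO....
which matches the target exactly.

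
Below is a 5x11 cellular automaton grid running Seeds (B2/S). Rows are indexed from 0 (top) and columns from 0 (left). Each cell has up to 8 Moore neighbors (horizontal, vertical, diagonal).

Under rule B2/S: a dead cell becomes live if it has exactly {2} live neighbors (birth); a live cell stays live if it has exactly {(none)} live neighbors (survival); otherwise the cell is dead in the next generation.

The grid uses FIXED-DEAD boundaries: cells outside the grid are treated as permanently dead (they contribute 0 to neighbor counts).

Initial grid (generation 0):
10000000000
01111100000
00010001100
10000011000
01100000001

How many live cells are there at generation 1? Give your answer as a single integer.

Simulating step by step:
Generation 0 (given above): 15 live cells
Generation 1: 11 live cells
00000100000
10000011100
10000000000
00010000010
10000011000
Population at generation 1: 11

Answer: 11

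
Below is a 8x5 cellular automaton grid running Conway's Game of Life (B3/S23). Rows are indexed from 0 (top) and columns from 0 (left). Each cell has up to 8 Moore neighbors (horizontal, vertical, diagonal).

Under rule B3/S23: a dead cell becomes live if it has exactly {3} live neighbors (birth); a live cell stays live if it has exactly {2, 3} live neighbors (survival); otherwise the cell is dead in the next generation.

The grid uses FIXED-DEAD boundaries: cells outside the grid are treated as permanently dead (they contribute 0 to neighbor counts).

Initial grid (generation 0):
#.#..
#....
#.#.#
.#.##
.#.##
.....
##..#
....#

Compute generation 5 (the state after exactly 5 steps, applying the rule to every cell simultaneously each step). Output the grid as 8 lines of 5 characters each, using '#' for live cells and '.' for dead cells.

Answer: .....
...#.
....#
.#..#
#.#.#
#...#
#...#
..#..

Derivation:
Simulating step by step:
Generation 0 (given above): 16 live cells
Generation 1: 15 live cells
.#...
#..#.
#.#.#
##...
...##
#####
.....
.....
Generation 2: 17 live cells
.....
#.##.
#.##.
###.#
....#
.##.#
.###.
.....
Generation 3: 14 live cells
.....
..##.
#...#
#.#.#
#...#
.#..#
.#.#.
..#..
Generation 4: 15 live cells
.....
...#.
..#.#
#...#
#...#
#####
.#.#.
..#..
Generation 5: 12 live cells
(generation 5 grid is the final answer)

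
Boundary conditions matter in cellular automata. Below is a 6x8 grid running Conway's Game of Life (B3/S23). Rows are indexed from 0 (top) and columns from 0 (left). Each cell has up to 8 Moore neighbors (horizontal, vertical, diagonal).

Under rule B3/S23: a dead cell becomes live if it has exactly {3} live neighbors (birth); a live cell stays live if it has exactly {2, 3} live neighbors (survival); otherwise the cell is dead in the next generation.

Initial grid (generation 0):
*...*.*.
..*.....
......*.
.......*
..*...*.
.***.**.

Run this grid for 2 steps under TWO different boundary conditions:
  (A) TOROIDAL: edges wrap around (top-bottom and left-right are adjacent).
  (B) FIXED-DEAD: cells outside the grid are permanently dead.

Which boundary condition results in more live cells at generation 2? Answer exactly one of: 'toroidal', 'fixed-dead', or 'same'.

Answer: toroidal

Derivation:
Under TOROIDAL boundary, generation 2:
*.*.*..*
.....*.*
.......*
*.*..*.*
.*......
.*......
Population = 13

Under FIXED-DEAD boundary, generation 2:
........
........
......*.
..*..*.*
.*.*....
.*.*.*.*
Population = 10

Comparison: toroidal=13, fixed-dead=10 -> toroidal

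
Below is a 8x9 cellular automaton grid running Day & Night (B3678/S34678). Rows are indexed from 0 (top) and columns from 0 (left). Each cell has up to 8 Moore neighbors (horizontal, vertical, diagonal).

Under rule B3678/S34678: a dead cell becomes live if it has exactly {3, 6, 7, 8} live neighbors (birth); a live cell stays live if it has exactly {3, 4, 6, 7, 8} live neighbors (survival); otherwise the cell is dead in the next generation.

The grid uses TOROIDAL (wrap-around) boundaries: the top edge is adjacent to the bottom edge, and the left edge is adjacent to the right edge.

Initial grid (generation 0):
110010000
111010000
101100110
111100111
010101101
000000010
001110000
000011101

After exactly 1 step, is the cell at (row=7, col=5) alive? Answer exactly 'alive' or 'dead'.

Answer: alive

Derivation:
Simulating step by step:
Generation 0 (given above): 32 live cells
Generation 1: 35 live cells
111010001
111001000
011011111
001100010
010010111
000001100
000110110
111011000

Cell (7,5) at generation 1: 1 -> alive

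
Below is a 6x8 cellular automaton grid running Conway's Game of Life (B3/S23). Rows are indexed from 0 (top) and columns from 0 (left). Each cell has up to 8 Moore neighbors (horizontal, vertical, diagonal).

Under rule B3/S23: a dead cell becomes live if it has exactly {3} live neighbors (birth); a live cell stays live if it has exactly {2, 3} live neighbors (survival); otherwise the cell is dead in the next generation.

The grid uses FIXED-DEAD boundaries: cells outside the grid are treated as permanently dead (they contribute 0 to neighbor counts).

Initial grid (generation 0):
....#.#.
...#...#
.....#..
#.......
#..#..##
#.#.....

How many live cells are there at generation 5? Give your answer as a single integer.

Answer: 0

Derivation:
Simulating step by step:
Generation 0 (given above): 12 live cells
Generation 1: 6 live cells
........
....###.
........
......#.
#.......
.#......
Generation 2: 3 live cells
.....#..
.....#..
......#.
........
........
........
Generation 3: 2 live cells
........
.....##.
........
........
........
........
Generation 4: 0 live cells
........
........
........
........
........
........
Generation 5: 0 live cells
........
........
........
........
........
........
Population at generation 5: 0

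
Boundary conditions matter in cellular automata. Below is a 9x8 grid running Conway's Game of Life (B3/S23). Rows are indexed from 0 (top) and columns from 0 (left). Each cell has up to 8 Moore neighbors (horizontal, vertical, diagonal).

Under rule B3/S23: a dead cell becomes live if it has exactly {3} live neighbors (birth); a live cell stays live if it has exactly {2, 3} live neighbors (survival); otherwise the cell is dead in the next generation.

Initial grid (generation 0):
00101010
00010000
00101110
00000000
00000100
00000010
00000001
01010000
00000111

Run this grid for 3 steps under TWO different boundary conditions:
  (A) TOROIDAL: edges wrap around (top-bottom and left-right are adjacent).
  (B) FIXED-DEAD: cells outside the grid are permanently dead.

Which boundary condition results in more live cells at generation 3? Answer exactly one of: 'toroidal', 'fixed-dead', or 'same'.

Under TOROIDAL boundary, generation 3:
00000000
00010111
00101011
00010000
00001000
00000000
10001011
10011011
00011000
Population = 21

Under FIXED-DEAD boundary, generation 3:
00000000
00011100
00100000
00010000
00001000
00000000
00000000
00000000
00000000
Population = 6

Comparison: toroidal=21, fixed-dead=6 -> toroidal

Answer: toroidal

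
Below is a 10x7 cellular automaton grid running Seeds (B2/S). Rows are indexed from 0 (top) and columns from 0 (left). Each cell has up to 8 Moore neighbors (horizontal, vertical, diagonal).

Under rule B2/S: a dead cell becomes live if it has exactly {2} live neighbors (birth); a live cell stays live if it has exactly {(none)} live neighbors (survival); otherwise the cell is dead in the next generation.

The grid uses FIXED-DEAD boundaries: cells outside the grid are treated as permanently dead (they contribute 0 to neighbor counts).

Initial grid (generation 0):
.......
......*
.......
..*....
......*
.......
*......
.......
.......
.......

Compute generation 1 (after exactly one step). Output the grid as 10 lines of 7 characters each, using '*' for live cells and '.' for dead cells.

Answer: .......
.......
.......
.......
.......
.......
.......
.......
.......
.......

Derivation:
Simulating step by step:
Generation 0 (given above): 4 live cells
Generation 1: 0 live cells
(generation 1 grid is the final answer)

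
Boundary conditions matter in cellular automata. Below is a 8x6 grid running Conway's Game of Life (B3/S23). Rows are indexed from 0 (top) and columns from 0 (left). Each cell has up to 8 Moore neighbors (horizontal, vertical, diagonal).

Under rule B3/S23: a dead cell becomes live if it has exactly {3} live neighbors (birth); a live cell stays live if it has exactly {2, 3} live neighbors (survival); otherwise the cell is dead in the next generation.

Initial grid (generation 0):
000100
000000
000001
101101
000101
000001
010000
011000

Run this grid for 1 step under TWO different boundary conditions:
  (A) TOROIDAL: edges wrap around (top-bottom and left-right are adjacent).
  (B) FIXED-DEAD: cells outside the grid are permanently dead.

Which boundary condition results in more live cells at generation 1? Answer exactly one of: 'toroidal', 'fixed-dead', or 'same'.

Answer: toroidal

Derivation:
Under TOROIDAL boundary, generation 1:
001000
000000
100011
101101
001101
100010
111000
011000
Population = 18

Under FIXED-DEAD boundary, generation 1:
000000
000000
000010
001101
001101
000010
011000
011000
Population = 12

Comparison: toroidal=18, fixed-dead=12 -> toroidal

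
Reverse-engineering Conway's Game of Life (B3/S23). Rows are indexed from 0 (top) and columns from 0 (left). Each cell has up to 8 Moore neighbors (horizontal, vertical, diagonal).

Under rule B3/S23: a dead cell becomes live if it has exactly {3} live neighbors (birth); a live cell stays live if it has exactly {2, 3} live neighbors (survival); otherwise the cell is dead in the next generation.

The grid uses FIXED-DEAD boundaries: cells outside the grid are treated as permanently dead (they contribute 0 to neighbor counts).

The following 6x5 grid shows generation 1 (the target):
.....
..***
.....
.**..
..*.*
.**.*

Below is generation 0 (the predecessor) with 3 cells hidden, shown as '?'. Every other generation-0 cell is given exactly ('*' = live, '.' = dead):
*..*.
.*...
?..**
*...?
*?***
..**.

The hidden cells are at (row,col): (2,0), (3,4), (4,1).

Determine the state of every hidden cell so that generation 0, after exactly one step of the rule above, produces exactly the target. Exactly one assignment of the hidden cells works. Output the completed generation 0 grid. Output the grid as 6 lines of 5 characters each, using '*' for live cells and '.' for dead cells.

Answer: *..*.
.*...
...**
*....
*.***
..**.

Derivation:
Hidden generation-0 cells (in order): (2,0), (3,4), (4,1).
A hidden cell only influences target cells in its own 3x3 neighborhood. Try each of the 2^3 = 8 assignments, step the completed generation 0 forward once under B3/S23, and compare with the target:
  (2,0)=. (3,4)=. (4,1)=. -> step reproduces the target at every cell -> ACCEPT
  (2,0)=. (3,4)=. (4,1)=* -> step gives (3,0)='*' but target has '.' -> reject
  (2,0)=. (3,4)=* (4,1)=. -> step gives (2,3)='*' but target has '.' -> reject
  (2,0)=. (3,4)=* (4,1)=* -> step gives (2,3)='*' but target has '.' -> reject
  (2,0)=* (3,4)=. (4,1)=. -> step gives (1,0)='*' but target has '.' -> reject
  (2,0)=* (3,4)=. (4,1)=* -> step gives (1,0)='*' but target has '.' -> reject
  (2,0)=* (3,4)=* (4,1)=. -> step gives (1,0)='*' but target has '.' -> reject
  (2,0)=* (3,4)=* (4,1)=* -> step gives (1,0)='*' but target has '.' -> reject
Unique solution: (2,0)=dead, (3,4)=dead, (4,1)=dead.
Check: live-neighbor counts of every cell in the completed generation 0:
12201
21333
22211
13354
14342
13343
Applying B3/S23 to generation 0 with these counts gives:
.....
..***
.....
.**..
..*.*
.**.*
which matches the target exactly.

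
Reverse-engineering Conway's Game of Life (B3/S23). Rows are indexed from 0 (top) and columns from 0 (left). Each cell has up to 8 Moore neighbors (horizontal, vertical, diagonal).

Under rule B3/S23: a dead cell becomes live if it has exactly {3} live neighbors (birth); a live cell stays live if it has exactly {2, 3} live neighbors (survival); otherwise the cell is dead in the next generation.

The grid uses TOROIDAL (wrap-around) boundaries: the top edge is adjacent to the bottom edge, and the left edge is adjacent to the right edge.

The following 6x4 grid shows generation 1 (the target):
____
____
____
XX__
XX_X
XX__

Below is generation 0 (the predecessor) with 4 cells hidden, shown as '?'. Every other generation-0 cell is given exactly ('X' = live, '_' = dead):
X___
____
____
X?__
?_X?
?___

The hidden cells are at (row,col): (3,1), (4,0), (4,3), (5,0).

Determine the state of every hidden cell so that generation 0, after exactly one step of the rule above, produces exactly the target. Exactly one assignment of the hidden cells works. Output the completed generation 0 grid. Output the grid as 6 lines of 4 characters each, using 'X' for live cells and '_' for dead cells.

Hidden generation-0 cells (in order): (3,1), (4,0), (4,3), (5,0).
A hidden cell only influences target cells in its own 3x3 neighborhood. Try each of the 2^4 = 16 assignments, step the completed generation 0 forward once under B3/S23, and compare with the target:
  (3,1)=_ (4,0)=_ (4,3)=_ (5,0)=_ -> step gives (3,0)='_' but target has 'X' -> reject
  (3,1)=_ (4,0)=_ (4,3)=_ (5,0)=X -> step gives (3,0)='_' but target has 'X' -> reject
  (3,1)=_ (4,0)=_ (4,3)=X (5,0)=_ -> step gives (3,0)='_' but target has 'X' -> reject
  (3,1)=_ (4,0)=_ (4,3)=X (5,0)=X -> step gives (3,0)='_' but target has 'X' -> reject
  (3,1)=_ (4,0)=X (4,3)=_ (5,0)=_ -> step gives (3,0)='_' but target has 'X' -> reject
  (3,1)=_ (4,0)=X (4,3)=_ (5,0)=X -> step gives (3,0)='_' but target has 'X' -> reject
  (3,1)=_ (4,0)=X (4,3)=X (5,0)=_ -> step reproduces the target at every cell -> ACCEPT
  (3,1)=_ (4,0)=X (4,3)=X (5,0)=X -> step gives (4,1)='_' but target has 'X' -> reject
  (3,1)=X (4,0)=_ (4,3)=_ (5,0)=_ -> step gives (3,0)='_' but target has 'X' -> reject
  (3,1)=X (4,0)=_ (4,3)=_ (5,0)=X -> step gives (3,0)='_' but target has 'X' -> reject
  (3,1)=X (4,0)=_ (4,3)=X (5,0)=_ -> step gives (3,2)='X' but target has '_' -> reject
  (3,1)=X (4,0)=_ (4,3)=X (5,0)=X -> step gives (3,2)='X' but target has '_' -> reject
  (3,1)=X (4,0)=X (4,3)=_ (5,0)=_ -> step gives (3,3)='X' but target has '_' -> reject
  (3,1)=X (4,0)=X (4,3)=_ (5,0)=X -> step gives (3,3)='X' but target has '_' -> reject
  (3,1)=X (4,0)=X (4,3)=X (5,0)=_ -> step gives (3,2)='X' but target has '_' -> reject
  (3,1)=X (4,0)=X (4,3)=X (5,0)=X -> step gives (3,2)='X' but target has '_' -> reject
Unique solution: (3,1)=dead, (4,0)=live, (4,3)=live, (5,0)=dead.
Check: live-neighbor counts of every cell in the completed generation 0:
0101
1101
1101
2324
2313
3324
Applying B3/S23 to generation 0 with these counts gives:
____
____
____
XX__
XX_X
XX__
which matches the target exactly.

Answer: X___
____
____
X___
X_XX
____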